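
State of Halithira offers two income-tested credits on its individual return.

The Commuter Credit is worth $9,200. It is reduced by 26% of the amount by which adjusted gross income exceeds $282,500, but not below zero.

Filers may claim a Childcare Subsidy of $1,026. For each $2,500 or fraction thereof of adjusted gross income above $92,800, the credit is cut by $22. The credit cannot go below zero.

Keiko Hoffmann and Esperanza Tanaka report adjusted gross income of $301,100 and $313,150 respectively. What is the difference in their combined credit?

$3,133

Keiko ($301,100): Commuter Credit: 26% of the $18,600 excess over $282,500 is $4,836; credit = $9,200 − $4,836 = $4,364. Childcare Subsidy: income exceeds $92,800 by $208,300 → 84 increments × $22 = $1,848 ≥ base, so the credit is $0. total $4,364 + $0 = $4,364
Esperanza ($313,150): Commuter Credit: 26% of the $30,650 excess over $282,500 is $7,969; credit = $9,200 − $7,969 = $1,231. Childcare Subsidy: income exceeds $92,800 by $220,350 → 89 increments × $22 = $1,958 ≥ base, so the credit is $0. total $1,231 + $0 = $1,231
Difference: |$4,364 − $1,231| = $3,133.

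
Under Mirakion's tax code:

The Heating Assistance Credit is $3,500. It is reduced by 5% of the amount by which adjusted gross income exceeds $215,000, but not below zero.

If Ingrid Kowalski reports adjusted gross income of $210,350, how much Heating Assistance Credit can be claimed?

Heating Assistance Credit: $210,350 is at or below the $215,000 threshold, so the full $3,500 applies.

$3,500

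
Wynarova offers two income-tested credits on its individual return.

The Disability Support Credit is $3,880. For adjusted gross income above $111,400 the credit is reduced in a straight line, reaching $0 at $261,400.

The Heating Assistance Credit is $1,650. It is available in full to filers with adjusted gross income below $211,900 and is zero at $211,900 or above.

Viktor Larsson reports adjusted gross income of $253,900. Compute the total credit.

$194

Disability Support Credit: $253,900 is $142,500 into a $150,000 phase-out range, leaving 7,500/150,000 of the credit: $3,880 × 7,500/150,000 = $194.
Heating Assistance Credit: $253,900 meets or exceeds the $211,900 cutoff, so the credit is $0.
Total: $194 + $0 = $194.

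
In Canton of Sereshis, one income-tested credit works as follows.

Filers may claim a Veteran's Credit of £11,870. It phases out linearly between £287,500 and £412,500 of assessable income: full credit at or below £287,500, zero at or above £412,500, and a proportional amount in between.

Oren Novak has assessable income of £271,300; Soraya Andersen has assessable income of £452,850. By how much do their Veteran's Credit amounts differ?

£11,870

Oren (£271,300): Veteran's Credit: £271,300 is at or below the £287,500 threshold, so the full £11,870 applies.
Soraya (£452,850): Veteran's Credit: £452,850 is at or above £412,500, so the credit is £0.
Difference: |£11,870 − £0| = £11,870.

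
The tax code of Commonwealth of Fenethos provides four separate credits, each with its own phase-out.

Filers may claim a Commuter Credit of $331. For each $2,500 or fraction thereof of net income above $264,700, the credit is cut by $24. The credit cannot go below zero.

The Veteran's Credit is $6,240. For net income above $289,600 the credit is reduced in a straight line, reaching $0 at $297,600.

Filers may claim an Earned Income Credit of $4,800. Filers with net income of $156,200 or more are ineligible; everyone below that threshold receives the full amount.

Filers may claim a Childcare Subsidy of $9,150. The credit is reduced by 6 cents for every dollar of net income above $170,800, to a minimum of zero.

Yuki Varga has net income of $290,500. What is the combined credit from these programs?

Commuter Credit: income exceeds $264,700 by $25,800, which is 11 full-or-partial $2,500 increments; reduction = 11 × $24 = $264, leaving $67.
Veteran's Credit: $290,500 is $900 into a $8,000 phase-out range, leaving 7,100/8,000 of the credit: $6,240 × 7,100/8,000 = $5,538.
Earned Income Credit: $290,500 meets or exceeds the $156,200 cutoff, so the credit is $0.
Childcare Subsidy: 6% of the $119,700 excess over $170,800 is $7,182; credit = $9,150 − $7,182 = $1,968.
Total: $67 + $5,538 + $0 + $1,968 = $7,573.

$7,573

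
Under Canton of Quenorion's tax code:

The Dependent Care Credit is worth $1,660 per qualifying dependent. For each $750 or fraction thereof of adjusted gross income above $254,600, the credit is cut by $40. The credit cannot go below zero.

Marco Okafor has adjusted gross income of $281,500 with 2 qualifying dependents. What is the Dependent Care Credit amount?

Dependent Care Credit: base = 2 × $1,660 = $3,320. income exceeds $254,600 by $26,900, which is 36 full-or-partial $750 increments; reduction = 36 × $40 = $1,440, leaving $1,880.

$1,880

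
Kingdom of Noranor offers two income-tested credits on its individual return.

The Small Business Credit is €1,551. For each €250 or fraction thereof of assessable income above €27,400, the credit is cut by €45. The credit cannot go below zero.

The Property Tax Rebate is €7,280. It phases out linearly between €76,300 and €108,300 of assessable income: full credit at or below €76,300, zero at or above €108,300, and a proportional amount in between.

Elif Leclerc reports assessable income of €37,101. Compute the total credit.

Small Business Credit: income exceeds €27,400 by €9,701 → 39 increments × €45 = €1,755 ≥ base, so the credit is €0.
Property Tax Rebate: €37,101 is at or below the €76,300 threshold, so the full €7,280 applies.
Total: €0 + €7,280 = €7,280.

€7,280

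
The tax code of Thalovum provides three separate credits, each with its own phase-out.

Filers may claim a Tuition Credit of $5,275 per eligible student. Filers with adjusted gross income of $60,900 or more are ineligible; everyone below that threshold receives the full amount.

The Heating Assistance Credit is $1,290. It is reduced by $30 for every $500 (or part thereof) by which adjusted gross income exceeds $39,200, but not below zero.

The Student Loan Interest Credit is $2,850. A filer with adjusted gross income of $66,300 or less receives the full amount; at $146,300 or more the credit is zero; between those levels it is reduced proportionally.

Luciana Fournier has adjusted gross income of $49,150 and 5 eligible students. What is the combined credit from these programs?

Tuition Credit: base = 5 × $5,275 = $26,375. $49,150 is below the $60,900 cutoff, so the full $26,375 applies.
Heating Assistance Credit: income exceeds $39,200 by $9,950, which is 20 full-or-partial $500 increments; reduction = 20 × $30 = $600, leaving $690.
Student Loan Interest Credit: $49,150 is at or below the $66,300 threshold, so the full $2,850 applies.
Total: $26,375 + $690 + $2,850 = $29,915.

$29,915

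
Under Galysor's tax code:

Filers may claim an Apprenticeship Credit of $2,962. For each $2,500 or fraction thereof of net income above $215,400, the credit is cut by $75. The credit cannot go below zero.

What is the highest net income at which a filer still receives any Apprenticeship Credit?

After 39 increments the reduction is 39 × $75 = $2,925, leaving $37; one more increment wipes it out. Increment 39 ends at excess 39 × $2,500 = $97,500, so the highest qualifying income is $215,400 + $97,500 = $312,900.

$312,900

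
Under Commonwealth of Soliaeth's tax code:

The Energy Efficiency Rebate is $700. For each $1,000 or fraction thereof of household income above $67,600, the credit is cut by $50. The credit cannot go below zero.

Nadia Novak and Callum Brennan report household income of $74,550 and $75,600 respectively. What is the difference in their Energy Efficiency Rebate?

$50

Nadia ($74,550): Energy Efficiency Rebate: income exceeds $67,600 by $6,950, which is 7 full-or-partial $1,000 increments; reduction = 7 × $50 = $350, leaving $350.
Callum ($75,600): Energy Efficiency Rebate: income exceeds $67,600 by $8,000, which is 8 full-or-partial $1,000 increments; reduction = 8 × $50 = $400, leaving $300.
Difference: |$350 − $300| = $50.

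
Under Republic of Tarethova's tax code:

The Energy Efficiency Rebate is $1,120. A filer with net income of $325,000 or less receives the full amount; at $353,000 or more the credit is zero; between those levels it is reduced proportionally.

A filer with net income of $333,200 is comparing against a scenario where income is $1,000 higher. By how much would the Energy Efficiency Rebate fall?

$40

At $333,200 — $333,200 is $8,200 into a $28,000 phase-out range, leaving 19,800/28,000 of the credit: $1,120 × 19,800/28,000 = $792.
At $334,200 — $334,200 is $9,200 into a $28,000 phase-out range, leaving 18,800/28,000 of the credit: $1,120 × 18,800/28,000 = $752.
Lost: $792 − $752 = $40.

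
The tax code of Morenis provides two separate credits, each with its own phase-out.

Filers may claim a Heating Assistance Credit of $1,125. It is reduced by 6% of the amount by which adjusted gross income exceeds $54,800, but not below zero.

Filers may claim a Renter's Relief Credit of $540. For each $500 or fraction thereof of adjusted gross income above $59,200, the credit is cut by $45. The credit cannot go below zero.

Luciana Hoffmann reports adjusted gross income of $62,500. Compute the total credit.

$888

Heating Assistance Credit: 6% of the $7,700 excess over $54,800 is $462; credit = $1,125 − $462 = $663.
Renter's Relief Credit: income exceeds $59,200 by $3,300, which is 7 full-or-partial $500 increments; reduction = 7 × $45 = $315, leaving $225.
Total: $663 + $225 = $888.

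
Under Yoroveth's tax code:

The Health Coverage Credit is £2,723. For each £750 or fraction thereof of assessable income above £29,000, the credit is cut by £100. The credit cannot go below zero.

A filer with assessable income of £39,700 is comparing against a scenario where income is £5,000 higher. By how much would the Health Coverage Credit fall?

At £39,700 — income exceeds £29,000 by £10,700, which is 15 full-or-partial £750 increments; reduction = 15 × £100 = £1,500, leaving £1,223.
At £44,700 — income exceeds £29,000 by £15,700, which is 21 full-or-partial £750 increments; reduction = 21 × £100 = £2,100, leaving £623.
Lost: £1,223 − £623 = £600.

£600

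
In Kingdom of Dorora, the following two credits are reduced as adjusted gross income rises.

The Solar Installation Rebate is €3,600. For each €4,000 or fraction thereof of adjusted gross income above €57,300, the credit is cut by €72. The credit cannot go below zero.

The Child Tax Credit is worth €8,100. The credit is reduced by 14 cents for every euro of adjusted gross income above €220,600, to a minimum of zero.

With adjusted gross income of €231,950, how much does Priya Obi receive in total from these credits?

Solar Installation Rebate: income exceeds €57,300 by €174,650, which is 44 full-or-partial €4,000 increments; reduction = 44 × €72 = €3,168, leaving €432.
Child Tax Credit: 14% of the €11,350 excess over €220,600 is €1,589; credit = €8,100 − €1,589 = €6,511.
Total: €432 + €6,511 = €6,943.

€6,943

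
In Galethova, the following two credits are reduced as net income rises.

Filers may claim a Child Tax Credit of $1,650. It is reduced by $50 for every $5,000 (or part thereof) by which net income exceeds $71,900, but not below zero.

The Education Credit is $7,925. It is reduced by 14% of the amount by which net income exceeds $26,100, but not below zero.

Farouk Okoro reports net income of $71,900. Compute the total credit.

Child Tax Credit: $71,900 is at or below the $71,900 threshold, so the full $1,650 applies.
Education Credit: 14% of the $45,800 excess over $26,100 is $6,412; credit = $7,925 − $6,412 = $1,513.
Total: $1,650 + $1,513 = $3,163.

$3,163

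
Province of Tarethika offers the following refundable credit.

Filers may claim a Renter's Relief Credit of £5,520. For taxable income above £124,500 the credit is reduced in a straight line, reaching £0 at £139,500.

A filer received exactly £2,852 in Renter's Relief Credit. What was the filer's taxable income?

£131,750

£2,852 is 2,852/5,520 of the full £5,520, so 2,668/5,520 of the £15,000 range has been used: income = £124,500 + £15,000 × 2,668/5,520 = £131,750.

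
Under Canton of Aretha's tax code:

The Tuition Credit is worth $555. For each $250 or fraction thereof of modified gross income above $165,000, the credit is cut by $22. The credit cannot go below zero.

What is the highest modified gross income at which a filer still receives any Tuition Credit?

$171,250

After 25 increments the reduction is 25 × $22 = $550, leaving $5; one more increment wipes it out. Increment 25 ends at excess 25 × $250 = $6,250, so the highest qualifying income is $165,000 + $6,250 = $171,250.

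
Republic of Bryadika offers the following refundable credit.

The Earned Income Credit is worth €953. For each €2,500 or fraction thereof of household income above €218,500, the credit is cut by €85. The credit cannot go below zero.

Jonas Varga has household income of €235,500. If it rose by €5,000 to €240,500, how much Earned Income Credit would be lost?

At €235,500 — income exceeds €218,500 by €17,000, which is 7 full-or-partial €2,500 increments; reduction = 7 × €85 = €595, leaving €358.
At €240,500 — income exceeds €218,500 by €22,000, which is 9 full-or-partial €2,500 increments; reduction = 9 × €85 = €765, leaving €188.
Lost: €358 − €188 = €170.

€170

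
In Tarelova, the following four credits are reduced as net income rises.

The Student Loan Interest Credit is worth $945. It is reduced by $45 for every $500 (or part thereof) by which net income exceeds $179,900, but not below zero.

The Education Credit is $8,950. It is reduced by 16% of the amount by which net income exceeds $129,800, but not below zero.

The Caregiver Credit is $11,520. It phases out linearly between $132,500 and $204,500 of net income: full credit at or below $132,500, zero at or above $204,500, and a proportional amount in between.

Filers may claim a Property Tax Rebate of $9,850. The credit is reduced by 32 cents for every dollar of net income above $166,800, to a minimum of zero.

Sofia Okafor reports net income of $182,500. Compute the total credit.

$9,539

Student Loan Interest Credit: income exceeds $179,900 by $2,600, which is 6 full-or-partial $500 increments; reduction = 6 × $45 = $270, leaving $675.
Education Credit: 16% of the $52,700 excess over $129,800 is $8,432; credit = $8,950 − $8,432 = $518.
Caregiver Credit: $182,500 is $50,000 into a $72,000 phase-out range, leaving 22,000/72,000 of the credit: $11,520 × 22,000/72,000 = $3,520.
Property Tax Rebate: 32% of the $15,700 excess over $166,800 is $5,024; credit = $9,850 − $5,024 = $4,826.
Total: $675 + $518 + $3,520 + $4,826 = $9,539.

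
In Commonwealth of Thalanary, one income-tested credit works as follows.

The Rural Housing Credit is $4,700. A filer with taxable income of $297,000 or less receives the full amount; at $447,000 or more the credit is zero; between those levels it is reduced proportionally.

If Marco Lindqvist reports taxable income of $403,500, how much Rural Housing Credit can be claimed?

$1,363

Rural Housing Credit: $403,500 is $106,500 into a $150,000 phase-out range, leaving 43,500/150,000 of the credit: $4,700 × 43,500/150,000 = $1,363.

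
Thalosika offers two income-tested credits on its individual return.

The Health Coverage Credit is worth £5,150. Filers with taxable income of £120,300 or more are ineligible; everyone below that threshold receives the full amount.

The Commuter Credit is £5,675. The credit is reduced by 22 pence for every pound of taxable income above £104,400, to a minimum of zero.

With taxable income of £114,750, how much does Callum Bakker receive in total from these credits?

Health Coverage Credit: £114,750 is below the £120,300 cutoff, so the full £5,150 applies.
Commuter Credit: 22% of the £10,350 excess over £104,400 is £2,277; credit = £5,675 − £2,277 = £3,398.
Total: £5,150 + £3,398 = £8,548.

£8,548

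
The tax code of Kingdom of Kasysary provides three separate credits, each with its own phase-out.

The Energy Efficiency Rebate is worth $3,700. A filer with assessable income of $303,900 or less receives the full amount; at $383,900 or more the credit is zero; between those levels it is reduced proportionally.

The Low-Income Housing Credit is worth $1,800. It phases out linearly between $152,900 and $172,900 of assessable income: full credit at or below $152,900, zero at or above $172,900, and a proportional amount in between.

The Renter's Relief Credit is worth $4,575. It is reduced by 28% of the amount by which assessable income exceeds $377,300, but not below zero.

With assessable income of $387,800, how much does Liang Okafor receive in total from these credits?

Energy Efficiency Rebate: $387,800 is at or above $383,900, so the credit is $0.
Low-Income Housing Credit: $387,800 is at or above $172,900, so the credit is $0.
Renter's Relief Credit: 28% of the $10,500 excess over $377,300 is $2,940; credit = $4,575 − $2,940 = $1,635.
Total: $0 + $0 + $1,635 = $1,635.

$1,635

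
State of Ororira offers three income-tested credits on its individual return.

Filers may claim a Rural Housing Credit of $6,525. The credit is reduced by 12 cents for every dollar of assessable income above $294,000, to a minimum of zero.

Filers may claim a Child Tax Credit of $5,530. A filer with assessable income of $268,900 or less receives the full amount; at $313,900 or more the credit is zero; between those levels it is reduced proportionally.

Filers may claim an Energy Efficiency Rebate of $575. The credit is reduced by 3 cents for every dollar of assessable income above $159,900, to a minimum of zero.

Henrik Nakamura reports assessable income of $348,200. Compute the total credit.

Rural Housing Credit: 12% of the $54,200 excess over $294,000 is $6,504; credit = $6,525 − $6,504 = $21.
Child Tax Credit: $348,200 is at or above $313,900, so the credit is $0.
Energy Efficiency Rebate: 3% of the $188,300 excess over $159,900 is $5,649 ≥ base, so the credit is $0.
Total: $21 + $0 + $0 = $21.

$21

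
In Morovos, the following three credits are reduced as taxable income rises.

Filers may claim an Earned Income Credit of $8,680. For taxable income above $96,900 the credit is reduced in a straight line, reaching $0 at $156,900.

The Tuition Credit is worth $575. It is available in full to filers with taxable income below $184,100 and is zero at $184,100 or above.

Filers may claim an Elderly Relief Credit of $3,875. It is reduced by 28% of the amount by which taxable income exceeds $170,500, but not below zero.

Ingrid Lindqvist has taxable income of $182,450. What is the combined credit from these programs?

$1,104

Earned Income Credit: $182,450 is at or above $156,900, so the credit is $0.
Tuition Credit: $182,450 is below the $184,100 cutoff, so the full $575 applies.
Elderly Relief Credit: 28% of the $11,950 excess over $170,500 is $3,346; credit = $3,875 − $3,346 = $529.
Total: $0 + $575 + $529 = $1,104.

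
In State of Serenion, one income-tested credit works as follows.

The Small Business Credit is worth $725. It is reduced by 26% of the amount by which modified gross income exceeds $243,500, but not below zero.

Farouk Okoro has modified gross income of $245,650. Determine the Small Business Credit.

Small Business Credit: 26% of the $2,150 excess over $243,500 is $559; credit = $725 − $559 = $166.

$166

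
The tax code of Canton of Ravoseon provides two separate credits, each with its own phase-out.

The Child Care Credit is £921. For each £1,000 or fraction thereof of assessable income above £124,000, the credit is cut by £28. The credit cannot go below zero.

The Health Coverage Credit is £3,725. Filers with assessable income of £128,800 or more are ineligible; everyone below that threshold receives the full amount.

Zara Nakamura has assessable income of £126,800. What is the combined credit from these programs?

Child Care Credit: income exceeds £124,000 by £2,800, which is 3 full-or-partial £1,000 increments; reduction = 3 × £28 = £84, leaving £837.
Health Coverage Credit: £126,800 is below the £128,800 cutoff, so the full £3,725 applies.
Total: £837 + £3,725 = £4,562.

£4,562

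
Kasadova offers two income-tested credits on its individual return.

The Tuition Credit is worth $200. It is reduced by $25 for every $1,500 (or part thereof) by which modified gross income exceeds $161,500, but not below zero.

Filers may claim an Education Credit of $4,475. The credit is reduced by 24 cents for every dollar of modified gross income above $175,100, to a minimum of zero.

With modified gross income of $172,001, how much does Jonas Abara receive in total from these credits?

Tuition Credit: income exceeds $161,500 by $10,501 → 8 increments × $25 = $200 ≥ base, so the credit is $0.
Education Credit: $172,001 is at or below the $175,100 threshold, so the full $4,475 applies.
Total: $0 + $4,475 = $4,475.

$4,475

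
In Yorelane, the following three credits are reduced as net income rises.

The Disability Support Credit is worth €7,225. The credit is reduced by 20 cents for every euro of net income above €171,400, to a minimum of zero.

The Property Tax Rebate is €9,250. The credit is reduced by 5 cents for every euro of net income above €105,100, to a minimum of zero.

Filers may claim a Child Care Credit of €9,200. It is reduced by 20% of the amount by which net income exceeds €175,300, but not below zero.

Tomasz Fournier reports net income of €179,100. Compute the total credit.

€19,675

Disability Support Credit: 20% of the €7,700 excess over €171,400 is €1,540; credit = €7,225 − €1,540 = €5,685.
Property Tax Rebate: 5% of the €74,000 excess over €105,100 is €3,700; credit = €9,250 − €3,700 = €5,550.
Child Care Credit: 20% of the €3,800 excess over €175,300 is €760; credit = €9,200 − €760 = €8,440.
Total: €5,685 + €5,550 + €8,440 = €19,675.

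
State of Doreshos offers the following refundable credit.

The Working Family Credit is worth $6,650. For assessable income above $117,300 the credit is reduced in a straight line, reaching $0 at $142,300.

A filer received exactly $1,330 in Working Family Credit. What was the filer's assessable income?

$137,300

$1,330 is 1,330/6,650 of the full $6,650, so 5,320/6,650 of the $25,000 range has been used: income = $117,300 + $25,000 × 5,320/6,650 = $137,300.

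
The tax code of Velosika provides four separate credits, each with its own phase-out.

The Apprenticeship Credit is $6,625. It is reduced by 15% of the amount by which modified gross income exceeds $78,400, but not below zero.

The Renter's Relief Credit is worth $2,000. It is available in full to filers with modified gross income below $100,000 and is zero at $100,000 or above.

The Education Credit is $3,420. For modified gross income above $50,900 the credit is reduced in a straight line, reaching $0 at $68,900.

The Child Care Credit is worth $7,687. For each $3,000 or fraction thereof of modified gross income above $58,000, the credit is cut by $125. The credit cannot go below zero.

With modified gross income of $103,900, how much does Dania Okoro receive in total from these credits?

Apprenticeship Credit: 15% of the $25,500 excess over $78,400 is $3,825; credit = $6,625 − $3,825 = $2,800.
Renter's Relief Credit: $103,900 meets or exceeds the $100,000 cutoff, so the credit is $0.
Education Credit: $103,900 is at or above $68,900, so the credit is $0.
Child Care Credit: income exceeds $58,000 by $45,900, which is 16 full-or-partial $3,000 increments; reduction = 16 × $125 = $2,000, leaving $5,687.
Total: $2,800 + $0 + $0 + $5,687 = $8,487.

$8,487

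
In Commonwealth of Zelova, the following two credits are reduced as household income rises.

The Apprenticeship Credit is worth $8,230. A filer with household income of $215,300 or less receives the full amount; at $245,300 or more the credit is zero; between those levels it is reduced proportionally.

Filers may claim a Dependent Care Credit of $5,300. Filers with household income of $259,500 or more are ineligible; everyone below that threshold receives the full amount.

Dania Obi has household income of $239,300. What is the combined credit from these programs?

$6,946

Apprenticeship Credit: $239,300 is $24,000 into a $30,000 phase-out range, leaving 6,000/30,000 of the credit: $8,230 × 6,000/30,000 = $1,646.
Dependent Care Credit: $239,300 is below the $259,500 cutoff, so the full $5,300 applies.
Total: $1,646 + $5,300 = $6,946.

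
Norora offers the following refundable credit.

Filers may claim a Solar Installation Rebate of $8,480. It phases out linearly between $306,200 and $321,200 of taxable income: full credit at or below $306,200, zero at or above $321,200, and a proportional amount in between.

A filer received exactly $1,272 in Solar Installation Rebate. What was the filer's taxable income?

$318,950

$1,272 is 1,272/8,480 of the full $8,480, so 7,208/8,480 of the $15,000 range has been used: income = $306,200 + $15,000 × 7,208/8,480 = $318,950.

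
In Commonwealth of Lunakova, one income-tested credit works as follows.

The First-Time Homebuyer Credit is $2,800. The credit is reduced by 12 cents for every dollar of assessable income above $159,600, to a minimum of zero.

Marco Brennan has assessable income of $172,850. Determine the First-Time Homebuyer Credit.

$1,210

First-Time Homebuyer Credit: 12% of the $13,250 excess over $159,600 is $1,590; credit = $2,800 − $1,590 = $1,210.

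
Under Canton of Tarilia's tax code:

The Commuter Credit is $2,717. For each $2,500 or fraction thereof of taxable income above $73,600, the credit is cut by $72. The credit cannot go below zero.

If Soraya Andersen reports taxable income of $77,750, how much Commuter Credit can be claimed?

Commuter Credit: income exceeds $73,600 by $4,150, which is 2 full-or-partial $2,500 increments; reduction = 2 × $72 = $144, leaving $2,573.

$2,573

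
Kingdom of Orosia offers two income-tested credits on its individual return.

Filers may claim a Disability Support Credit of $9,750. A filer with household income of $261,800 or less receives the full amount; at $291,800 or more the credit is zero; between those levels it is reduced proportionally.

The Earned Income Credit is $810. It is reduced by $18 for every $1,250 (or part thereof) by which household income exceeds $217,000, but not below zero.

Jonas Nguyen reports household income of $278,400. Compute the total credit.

Disability Support Credit: $278,400 is $16,600 into a $30,000 phase-out range, leaving 13,400/30,000 of the credit: $9,750 × 13,400/30,000 = $4,355.
Earned Income Credit: income exceeds $217,000 by $61,400 → 50 increments × $18 = $900 ≥ base, so the credit is $0.
Total: $4,355 + $0 = $4,355.

$4,355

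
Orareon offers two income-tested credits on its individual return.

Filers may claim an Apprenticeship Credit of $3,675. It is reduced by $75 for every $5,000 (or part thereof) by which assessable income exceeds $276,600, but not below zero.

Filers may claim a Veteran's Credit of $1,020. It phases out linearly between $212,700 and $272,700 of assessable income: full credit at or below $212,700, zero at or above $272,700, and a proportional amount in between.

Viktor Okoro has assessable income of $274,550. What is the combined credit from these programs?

Apprenticeship Credit: $274,550 is at or below the $276,600 threshold, so the full $3,675 applies.
Veteran's Credit: $274,550 is at or above $272,700, so the credit is $0.
Total: $3,675 + $0 = $3,675.

$3,675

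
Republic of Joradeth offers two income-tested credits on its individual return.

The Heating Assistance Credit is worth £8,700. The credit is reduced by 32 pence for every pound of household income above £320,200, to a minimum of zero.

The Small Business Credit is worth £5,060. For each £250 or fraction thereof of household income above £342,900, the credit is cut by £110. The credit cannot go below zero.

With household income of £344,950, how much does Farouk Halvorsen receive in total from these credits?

Heating Assistance Credit: 32% of the £24,750 excess over £320,200 is £7,920; credit = £8,700 − £7,920 = £780.
Small Business Credit: income exceeds £342,900 by £2,050, which is 9 full-or-partial £250 increments; reduction = 9 × £110 = £990, leaving £4,070.
Total: £780 + £4,070 = £4,850.

£4,850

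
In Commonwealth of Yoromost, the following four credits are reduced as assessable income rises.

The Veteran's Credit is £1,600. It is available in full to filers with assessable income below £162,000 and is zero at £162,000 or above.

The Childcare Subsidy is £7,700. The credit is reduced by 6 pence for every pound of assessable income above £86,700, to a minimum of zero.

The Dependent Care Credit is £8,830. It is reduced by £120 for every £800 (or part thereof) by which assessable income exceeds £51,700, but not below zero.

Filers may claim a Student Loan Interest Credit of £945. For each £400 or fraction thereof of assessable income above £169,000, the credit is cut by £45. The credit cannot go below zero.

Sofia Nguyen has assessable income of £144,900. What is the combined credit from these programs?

£6,753

Veteran's Credit: £144,900 is below the £162,000 cutoff, so the full £1,600 applies.
Childcare Subsidy: 6% of the £58,200 excess over £86,700 is £3,492; credit = £7,700 − £3,492 = £4,208.
Dependent Care Credit: income exceeds £51,700 by £93,200 → 117 increments × £120 = £14,040 ≥ base, so the credit is £0.
Student Loan Interest Credit: £144,900 is at or below the £169,000 threshold, so the full £945 applies.
Total: £1,600 + £4,208 + £0 + £945 = £6,753.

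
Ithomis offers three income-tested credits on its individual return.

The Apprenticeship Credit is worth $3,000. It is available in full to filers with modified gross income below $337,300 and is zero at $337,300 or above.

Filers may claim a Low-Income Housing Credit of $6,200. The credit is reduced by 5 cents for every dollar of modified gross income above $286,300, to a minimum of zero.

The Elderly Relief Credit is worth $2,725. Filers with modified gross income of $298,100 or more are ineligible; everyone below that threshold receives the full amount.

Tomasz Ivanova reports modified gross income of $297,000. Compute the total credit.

$11,390

Apprenticeship Credit: $297,000 is below the $337,300 cutoff, so the full $3,000 applies.
Low-Income Housing Credit: 5% of the $10,700 excess over $286,300 is $535; credit = $6,200 − $535 = $5,665.
Elderly Relief Credit: $297,000 is below the $298,100 cutoff, so the full $2,725 applies.
Total: $3,000 + $5,665 + $2,725 = $11,390.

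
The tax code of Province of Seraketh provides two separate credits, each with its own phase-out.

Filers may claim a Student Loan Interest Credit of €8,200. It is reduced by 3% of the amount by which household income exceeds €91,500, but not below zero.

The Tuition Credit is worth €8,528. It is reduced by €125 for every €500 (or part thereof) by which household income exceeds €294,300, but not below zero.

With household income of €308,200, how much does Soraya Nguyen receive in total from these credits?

Student Loan Interest Credit: 3% of the €216,700 excess over €91,500 is €6,501; credit = €8,200 − €6,501 = €1,699.
Tuition Credit: income exceeds €294,300 by €13,900, which is 28 full-or-partial €500 increments; reduction = 28 × €125 = €3,500, leaving €5,028.
Total: €1,699 + €5,028 = €6,727.

€6,727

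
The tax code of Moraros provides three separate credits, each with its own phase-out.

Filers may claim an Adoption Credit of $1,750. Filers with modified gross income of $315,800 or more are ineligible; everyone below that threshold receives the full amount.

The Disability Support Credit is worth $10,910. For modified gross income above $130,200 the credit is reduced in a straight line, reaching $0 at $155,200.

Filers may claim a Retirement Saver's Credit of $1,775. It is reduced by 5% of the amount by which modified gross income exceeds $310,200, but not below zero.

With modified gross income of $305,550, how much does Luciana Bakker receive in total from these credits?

Adoption Credit: $305,550 is below the $315,800 cutoff, so the full $1,750 applies.
Disability Support Credit: $305,550 is at or above $155,200, so the credit is $0.
Retirement Saver's Credit: $305,550 is at or below the $310,200 threshold, so the full $1,775 applies.
Total: $1,750 + $0 + $1,775 = $3,525.

$3,525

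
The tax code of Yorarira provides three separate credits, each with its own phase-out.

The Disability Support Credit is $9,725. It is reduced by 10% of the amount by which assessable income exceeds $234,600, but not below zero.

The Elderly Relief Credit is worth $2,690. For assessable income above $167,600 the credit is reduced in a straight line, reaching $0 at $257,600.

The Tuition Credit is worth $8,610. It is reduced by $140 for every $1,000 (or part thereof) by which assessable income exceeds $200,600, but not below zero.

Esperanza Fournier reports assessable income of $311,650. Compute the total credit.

Disability Support Credit: 10% of the $77,050 excess over $234,600 is $7,705; credit = $9,725 − $7,705 = $2,020.
Elderly Relief Credit: $311,650 is at or above $257,600, so the credit is $0.
Tuition Credit: income exceeds $200,600 by $111,050 → 112 increments × $140 = $15,680 ≥ base, so the credit is $0.
Total: $2,020 + $0 + $0 = $2,020.

$2,020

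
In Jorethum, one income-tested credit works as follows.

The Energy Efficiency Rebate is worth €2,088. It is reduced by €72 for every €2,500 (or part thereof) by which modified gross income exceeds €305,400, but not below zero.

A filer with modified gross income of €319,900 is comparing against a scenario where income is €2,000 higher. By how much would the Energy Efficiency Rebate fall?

At €319,900 — income exceeds €305,400 by €14,500, which is 6 full-or-partial €2,500 increments; reduction = 6 × €72 = €432, leaving €1,656.
At €321,900 — income exceeds €305,400 by €16,500, which is 7 full-or-partial €2,500 increments; reduction = 7 × €72 = €504, leaving €1,584.
Lost: €1,656 − €1,584 = €72.

€72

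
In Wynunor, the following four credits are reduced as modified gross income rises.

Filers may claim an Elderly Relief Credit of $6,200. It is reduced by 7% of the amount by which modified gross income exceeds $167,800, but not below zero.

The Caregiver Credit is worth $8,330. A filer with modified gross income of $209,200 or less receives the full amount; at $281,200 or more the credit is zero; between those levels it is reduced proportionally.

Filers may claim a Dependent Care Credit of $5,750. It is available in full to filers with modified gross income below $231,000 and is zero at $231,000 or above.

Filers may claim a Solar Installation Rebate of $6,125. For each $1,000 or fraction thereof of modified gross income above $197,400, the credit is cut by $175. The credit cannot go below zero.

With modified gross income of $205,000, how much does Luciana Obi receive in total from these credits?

Elderly Relief Credit: 7% of the $37,200 excess over $167,800 is $2,604; credit = $6,200 − $2,604 = $3,596.
Caregiver Credit: $205,000 is at or below the $209,200 threshold, so the full $8,330 applies.
Dependent Care Credit: $205,000 is below the $231,000 cutoff, so the full $5,750 applies.
Solar Installation Rebate: income exceeds $197,400 by $7,600, which is 8 full-or-partial $1,000 increments; reduction = 8 × $175 = $1,400, leaving $4,725.
Total: $3,596 + $8,330 + $5,750 + $4,725 = $22,401.

$22,401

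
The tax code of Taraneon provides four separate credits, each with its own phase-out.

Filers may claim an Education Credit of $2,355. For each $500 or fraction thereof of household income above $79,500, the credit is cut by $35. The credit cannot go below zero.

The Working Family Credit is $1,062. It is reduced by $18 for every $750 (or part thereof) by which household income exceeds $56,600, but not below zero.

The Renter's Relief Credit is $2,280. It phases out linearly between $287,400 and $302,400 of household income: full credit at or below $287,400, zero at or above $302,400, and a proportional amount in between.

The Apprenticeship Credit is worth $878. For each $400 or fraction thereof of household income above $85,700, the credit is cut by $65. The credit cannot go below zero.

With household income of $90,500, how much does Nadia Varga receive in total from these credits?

$4,197

Education Credit: income exceeds $79,500 by $11,000, which is 22 full-or-partial $500 increments; reduction = 22 × $35 = $770, leaving $1,585.
Working Family Credit: income exceeds $56,600 by $33,900, which is 46 full-or-partial $750 increments; reduction = 46 × $18 = $828, leaving $234.
Renter's Relief Credit: $90,500 is at or below the $287,400 threshold, so the full $2,280 applies.
Apprenticeship Credit: income exceeds $85,700 by $4,800, which is 12 full-or-partial $400 increments; reduction = 12 × $65 = $780, leaving $98.
Total: $1,585 + $234 + $2,280 + $98 = $4,197.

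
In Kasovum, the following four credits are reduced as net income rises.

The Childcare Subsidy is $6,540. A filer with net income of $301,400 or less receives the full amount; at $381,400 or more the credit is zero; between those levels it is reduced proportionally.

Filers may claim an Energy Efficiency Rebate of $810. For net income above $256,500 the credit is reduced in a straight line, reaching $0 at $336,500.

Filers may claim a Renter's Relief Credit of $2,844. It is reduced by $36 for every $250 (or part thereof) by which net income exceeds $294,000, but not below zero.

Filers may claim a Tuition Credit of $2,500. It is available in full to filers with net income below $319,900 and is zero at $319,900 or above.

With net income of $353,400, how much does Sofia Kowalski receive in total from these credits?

$2,289

Childcare Subsidy: $353,400 is $52,000 into a $80,000 phase-out range, leaving 28,000/80,000 of the credit: $6,540 × 28,000/80,000 = $2,289.
Energy Efficiency Rebate: $353,400 is at or above $336,500, so the credit is $0.
Renter's Relief Credit: income exceeds $294,000 by $59,400 → 238 increments × $36 = $8,568 ≥ base, so the credit is $0.
Tuition Credit: $353,400 meets or exceeds the $319,900 cutoff, so the credit is $0.
Total: $2,289 + $0 + $0 + $0 = $2,289.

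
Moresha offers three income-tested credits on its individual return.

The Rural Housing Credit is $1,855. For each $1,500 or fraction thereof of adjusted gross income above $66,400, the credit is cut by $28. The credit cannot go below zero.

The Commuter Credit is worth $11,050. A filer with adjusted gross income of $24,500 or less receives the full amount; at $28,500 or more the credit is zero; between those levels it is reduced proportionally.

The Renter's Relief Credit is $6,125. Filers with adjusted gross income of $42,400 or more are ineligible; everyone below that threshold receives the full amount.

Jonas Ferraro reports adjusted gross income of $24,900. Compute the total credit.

$17,925

Rural Housing Credit: $24,900 is at or below the $66,400 threshold, so the full $1,855 applies.
Commuter Credit: $24,900 is $400 into a $4,000 phase-out range, leaving 3,600/4,000 of the credit: $11,050 × 3,600/4,000 = $9,945.
Renter's Relief Credit: $24,900 is below the $42,400 cutoff, so the full $6,125 applies.
Total: $1,855 + $9,945 + $6,125 = $17,925.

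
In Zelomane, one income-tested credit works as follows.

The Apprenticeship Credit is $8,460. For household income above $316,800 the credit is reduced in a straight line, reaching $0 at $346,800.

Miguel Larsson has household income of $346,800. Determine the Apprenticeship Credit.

$0

Apprenticeship Credit: $346,800 is at or above $346,800, so the credit is $0.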